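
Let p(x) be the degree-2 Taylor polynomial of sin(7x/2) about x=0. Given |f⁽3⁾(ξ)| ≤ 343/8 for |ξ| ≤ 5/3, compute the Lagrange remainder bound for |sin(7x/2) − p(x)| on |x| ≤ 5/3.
42875/1296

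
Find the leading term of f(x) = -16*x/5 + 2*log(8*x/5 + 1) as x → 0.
-64*x**2/25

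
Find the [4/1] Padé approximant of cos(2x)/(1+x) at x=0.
(2*x**4/3 - 2*x**2 + 1)/(x + 1)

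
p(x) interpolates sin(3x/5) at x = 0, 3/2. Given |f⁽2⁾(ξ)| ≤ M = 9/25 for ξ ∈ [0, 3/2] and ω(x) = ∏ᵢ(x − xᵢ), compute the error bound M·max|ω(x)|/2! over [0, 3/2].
81/800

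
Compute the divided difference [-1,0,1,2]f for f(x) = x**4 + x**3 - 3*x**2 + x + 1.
3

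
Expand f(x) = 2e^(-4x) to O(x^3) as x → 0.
2 - 8*x + 16*x**2 + O(x**3)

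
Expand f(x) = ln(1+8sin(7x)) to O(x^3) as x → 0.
56*x - 1568*x**2 + O(x**3)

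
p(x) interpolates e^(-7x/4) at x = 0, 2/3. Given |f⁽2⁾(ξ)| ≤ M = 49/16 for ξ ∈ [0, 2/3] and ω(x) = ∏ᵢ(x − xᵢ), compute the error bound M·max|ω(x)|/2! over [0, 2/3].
49/288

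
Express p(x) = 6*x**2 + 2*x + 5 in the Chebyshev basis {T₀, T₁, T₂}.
(8)T₀ + (2)T₁ + (3)T₂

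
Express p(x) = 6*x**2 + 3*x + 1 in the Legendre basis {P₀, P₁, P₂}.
(3)P₀ + (3)P₁ + (4)P₂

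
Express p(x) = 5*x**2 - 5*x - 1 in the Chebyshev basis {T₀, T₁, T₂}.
(3/2)T₀ + (-5)T₁ + (5/2)T₂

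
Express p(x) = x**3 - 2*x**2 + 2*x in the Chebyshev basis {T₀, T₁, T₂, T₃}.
-T₀ + (11/4)T₁ - T₂ + (1/4)T₃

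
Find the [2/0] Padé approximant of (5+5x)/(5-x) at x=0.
6*x**2/25 + 6*x/5 + 1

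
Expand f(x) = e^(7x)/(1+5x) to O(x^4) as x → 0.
1 + 2*x + 29*x**2/2 - 46*x**3/3 + O(x**4)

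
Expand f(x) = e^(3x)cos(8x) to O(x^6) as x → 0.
1 + 3*x - 55*x**2/2 - 183*x**3/2 + 721*x**4/24 + 14801*x**5/40 + O(x**6)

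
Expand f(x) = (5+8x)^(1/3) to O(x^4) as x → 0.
5**(1/3) + 8*5**(1/3)*x/15 - 64*5**(1/3)*x**2/225 + 512*5**(1/3)*x**3/2025 + O(x**4)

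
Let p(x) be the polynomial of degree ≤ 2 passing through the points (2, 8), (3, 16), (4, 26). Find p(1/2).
-1/4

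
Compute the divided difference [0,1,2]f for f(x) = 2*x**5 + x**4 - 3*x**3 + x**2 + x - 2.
29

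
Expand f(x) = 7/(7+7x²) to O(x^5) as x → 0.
1 - x**2 + x**4 + O(x**5)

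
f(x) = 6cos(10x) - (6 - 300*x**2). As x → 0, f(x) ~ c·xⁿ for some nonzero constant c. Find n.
4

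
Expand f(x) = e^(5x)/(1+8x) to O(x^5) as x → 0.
1 - 3*x + 73*x**2/2 - 1627*x**3/6 + 17563*x**4/8 + O(x**5)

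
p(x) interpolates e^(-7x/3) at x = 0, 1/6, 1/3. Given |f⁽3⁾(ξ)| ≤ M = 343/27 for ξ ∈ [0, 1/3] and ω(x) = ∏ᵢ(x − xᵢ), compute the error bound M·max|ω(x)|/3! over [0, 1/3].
343*sqrt(3)/157464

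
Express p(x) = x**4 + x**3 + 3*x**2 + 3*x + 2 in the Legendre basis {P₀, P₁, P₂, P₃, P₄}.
(16/5)P₀ + (18/5)P₁ + (18/7)P₂ + (2/5)P₃ + (8/35)P₄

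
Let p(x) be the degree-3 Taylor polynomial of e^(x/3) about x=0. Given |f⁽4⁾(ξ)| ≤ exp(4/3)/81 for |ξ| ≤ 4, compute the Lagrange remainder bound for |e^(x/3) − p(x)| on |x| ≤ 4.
32*exp(4/3)/243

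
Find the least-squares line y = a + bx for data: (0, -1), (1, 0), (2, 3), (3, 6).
a = -8/5, b = 12/5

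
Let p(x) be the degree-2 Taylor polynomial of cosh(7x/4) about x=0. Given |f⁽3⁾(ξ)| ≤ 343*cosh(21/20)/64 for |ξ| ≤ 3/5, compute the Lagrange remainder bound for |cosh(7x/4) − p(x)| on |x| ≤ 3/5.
3087*cosh(21/20)/16000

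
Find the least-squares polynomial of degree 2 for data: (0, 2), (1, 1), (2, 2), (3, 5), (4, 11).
73/35 + (-83/35)x + (8/7)x²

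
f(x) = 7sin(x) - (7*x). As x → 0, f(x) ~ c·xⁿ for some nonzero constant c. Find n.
3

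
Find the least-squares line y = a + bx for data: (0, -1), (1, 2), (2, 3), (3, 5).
a = -3/5, b = 19/10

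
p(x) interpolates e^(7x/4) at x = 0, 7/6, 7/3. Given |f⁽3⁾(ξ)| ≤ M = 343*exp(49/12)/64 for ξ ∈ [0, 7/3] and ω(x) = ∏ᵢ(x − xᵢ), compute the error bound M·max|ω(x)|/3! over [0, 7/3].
117649*sqrt(3)*exp(49/12)/373248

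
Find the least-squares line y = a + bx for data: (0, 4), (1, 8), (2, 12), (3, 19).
a = 17/5, b = 49/10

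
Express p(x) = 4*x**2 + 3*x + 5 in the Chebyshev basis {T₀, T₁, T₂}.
(7)T₀ + (3)T₁ + (2)T₂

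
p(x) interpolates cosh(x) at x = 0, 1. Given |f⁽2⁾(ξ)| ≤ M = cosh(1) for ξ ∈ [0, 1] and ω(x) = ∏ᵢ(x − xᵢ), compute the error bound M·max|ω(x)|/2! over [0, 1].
cosh(1)/8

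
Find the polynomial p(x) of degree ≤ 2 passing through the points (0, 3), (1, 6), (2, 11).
x**2 + 2*x + 3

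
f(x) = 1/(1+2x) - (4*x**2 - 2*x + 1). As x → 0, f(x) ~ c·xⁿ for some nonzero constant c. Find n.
3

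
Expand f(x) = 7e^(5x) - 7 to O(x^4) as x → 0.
35*x + 175*x**2/2 + 875*x**3/6 + O(x**4)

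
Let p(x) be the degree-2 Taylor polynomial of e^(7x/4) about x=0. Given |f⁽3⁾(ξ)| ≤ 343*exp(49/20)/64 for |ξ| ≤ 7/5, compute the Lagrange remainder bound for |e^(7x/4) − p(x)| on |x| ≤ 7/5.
117649*exp(49/20)/48000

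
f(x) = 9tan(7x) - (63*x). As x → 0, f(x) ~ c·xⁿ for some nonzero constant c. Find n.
3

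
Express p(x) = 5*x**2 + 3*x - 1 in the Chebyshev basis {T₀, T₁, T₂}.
(3/2)T₀ + (3)T₁ + (5/2)T₂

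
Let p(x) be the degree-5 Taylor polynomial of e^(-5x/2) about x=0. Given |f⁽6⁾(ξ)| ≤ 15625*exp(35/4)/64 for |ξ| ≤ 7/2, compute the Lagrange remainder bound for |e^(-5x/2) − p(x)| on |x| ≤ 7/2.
367653125*exp(35/4)/589824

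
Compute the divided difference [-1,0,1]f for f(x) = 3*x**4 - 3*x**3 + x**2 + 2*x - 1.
4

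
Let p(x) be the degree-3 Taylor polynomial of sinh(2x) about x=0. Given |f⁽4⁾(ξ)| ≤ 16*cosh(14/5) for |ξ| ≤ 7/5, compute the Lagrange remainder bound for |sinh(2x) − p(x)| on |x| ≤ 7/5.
4802*cosh(14/5)/1875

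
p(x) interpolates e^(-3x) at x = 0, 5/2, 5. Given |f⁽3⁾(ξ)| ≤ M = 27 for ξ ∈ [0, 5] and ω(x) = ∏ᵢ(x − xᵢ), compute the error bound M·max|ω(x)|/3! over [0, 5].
125*sqrt(3)/8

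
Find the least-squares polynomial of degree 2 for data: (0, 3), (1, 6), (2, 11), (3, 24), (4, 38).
108/35 + (8/35)x + (15/7)x²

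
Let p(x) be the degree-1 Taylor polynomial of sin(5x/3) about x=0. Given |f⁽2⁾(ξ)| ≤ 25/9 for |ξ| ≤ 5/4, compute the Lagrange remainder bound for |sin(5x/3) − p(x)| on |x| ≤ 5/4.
625/288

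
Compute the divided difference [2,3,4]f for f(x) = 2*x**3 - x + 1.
18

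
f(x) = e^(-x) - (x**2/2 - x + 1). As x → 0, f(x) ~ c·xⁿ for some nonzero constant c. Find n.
3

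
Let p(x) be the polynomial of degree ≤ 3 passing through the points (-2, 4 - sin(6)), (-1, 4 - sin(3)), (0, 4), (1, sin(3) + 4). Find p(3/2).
5*sin(6)/16 + 7*sin(3)/8 + 4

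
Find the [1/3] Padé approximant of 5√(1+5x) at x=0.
(175*x/8 + 5)/(125*x**3/64 - 25*x**2/16 + 15*x/8 + 1)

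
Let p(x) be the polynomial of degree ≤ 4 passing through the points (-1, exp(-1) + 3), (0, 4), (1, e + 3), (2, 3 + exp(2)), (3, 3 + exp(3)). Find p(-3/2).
(315 + e*(-180*exp(2) - 36 + 35*exp(3) + 378*e))*exp(-1)/128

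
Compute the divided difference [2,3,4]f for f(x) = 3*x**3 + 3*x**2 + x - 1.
30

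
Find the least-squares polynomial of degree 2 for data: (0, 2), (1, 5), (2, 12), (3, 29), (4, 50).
76/35 + (-8/7)x + (23/7)x²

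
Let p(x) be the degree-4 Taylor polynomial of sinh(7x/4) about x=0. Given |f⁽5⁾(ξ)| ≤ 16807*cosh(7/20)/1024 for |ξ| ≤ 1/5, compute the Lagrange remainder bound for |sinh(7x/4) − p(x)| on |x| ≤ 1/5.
16807*cosh(7/20)/384000000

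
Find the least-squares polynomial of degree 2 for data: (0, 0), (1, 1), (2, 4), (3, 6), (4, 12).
3/35 + (23/70)x + (9/14)x²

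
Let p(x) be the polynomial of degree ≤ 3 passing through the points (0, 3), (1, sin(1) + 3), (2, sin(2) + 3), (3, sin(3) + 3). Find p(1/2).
-5*sin(2)/16 + sin(3)/16 + 15*sin(1)/16 + 3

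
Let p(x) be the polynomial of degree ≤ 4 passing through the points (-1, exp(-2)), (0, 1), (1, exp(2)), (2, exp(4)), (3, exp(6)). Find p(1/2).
(-5 + (-20*exp(4) + 60 + 90*exp(2) + 3*exp(6))*exp(2))*exp(-2)/128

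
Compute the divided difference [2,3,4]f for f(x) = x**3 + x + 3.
9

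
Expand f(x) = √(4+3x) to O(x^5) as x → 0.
2 + 3*x/4 - 9*x**2/64 + 27*x**3/512 - 405*x**4/16384 + O(x**5)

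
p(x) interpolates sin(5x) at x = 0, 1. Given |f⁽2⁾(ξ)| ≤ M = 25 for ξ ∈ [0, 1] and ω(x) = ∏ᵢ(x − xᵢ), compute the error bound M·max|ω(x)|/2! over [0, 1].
25/8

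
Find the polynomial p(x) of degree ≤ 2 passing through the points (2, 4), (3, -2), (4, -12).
-2*x**2 + 4*x + 4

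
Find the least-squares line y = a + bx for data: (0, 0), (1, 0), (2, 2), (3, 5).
a = -4/5, b = 17/10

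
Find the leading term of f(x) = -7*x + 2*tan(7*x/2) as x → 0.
343*x**3/12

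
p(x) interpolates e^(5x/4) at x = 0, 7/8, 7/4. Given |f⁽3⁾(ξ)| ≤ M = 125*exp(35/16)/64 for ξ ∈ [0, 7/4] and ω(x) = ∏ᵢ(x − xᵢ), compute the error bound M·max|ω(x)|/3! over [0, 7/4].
42875*sqrt(3)*exp(35/16)/884736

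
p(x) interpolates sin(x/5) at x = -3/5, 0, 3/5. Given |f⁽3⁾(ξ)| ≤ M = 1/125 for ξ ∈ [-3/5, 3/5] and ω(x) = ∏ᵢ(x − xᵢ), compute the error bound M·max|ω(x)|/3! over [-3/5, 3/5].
sqrt(3)/15625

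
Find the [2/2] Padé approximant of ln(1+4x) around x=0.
4*x*(2*x + 1)/(8*x**2/3 + 4*x + 1)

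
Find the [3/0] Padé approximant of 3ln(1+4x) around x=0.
4*x*(16*x**2 - 6*x + 3)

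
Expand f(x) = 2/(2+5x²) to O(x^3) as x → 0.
1 - 5*x**2/2 + O(x**3)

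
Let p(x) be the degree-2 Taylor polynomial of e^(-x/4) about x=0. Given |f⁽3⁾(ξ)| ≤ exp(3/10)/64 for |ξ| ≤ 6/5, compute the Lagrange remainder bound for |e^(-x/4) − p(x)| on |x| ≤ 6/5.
9*exp(3/10)/2000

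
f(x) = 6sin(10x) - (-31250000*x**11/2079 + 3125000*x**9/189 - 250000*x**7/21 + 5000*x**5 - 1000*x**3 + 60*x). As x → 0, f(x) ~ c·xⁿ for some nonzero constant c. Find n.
13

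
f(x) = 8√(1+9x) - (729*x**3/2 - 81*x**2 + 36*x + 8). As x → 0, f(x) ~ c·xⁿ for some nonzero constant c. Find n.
4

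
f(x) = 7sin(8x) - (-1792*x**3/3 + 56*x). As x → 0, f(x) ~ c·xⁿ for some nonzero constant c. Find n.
5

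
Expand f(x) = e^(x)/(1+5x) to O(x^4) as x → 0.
1 - 4*x + 41*x**2/2 - 307*x**3/3 + O(x**4)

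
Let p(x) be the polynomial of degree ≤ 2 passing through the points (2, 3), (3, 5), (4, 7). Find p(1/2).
0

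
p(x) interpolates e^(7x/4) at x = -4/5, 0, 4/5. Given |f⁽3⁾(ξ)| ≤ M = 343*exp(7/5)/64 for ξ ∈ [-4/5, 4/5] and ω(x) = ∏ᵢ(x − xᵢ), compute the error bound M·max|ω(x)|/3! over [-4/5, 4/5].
343*sqrt(3)*exp(7/5)/3375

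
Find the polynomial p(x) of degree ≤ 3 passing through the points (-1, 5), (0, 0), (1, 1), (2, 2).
-x**3 + 3*x**2 - x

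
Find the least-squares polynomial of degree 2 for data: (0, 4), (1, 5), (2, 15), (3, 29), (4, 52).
27/7 + (-12/7)x + (24/7)x²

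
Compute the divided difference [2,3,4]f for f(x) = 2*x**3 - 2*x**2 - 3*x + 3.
16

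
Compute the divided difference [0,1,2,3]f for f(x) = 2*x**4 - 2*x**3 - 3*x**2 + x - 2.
10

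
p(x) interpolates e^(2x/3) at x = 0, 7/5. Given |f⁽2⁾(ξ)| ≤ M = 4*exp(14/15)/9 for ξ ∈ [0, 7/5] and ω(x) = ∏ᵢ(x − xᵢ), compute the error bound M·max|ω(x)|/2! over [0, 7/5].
49*exp(14/15)/450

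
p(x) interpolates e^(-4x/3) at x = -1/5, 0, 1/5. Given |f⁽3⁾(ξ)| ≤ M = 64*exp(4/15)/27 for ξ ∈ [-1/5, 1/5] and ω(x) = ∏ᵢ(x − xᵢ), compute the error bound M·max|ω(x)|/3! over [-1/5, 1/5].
64*sqrt(3)*exp(4/15)/91125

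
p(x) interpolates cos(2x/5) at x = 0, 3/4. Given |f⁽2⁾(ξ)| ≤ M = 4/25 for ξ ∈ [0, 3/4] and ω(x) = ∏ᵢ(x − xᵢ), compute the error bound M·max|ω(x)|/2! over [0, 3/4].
9/800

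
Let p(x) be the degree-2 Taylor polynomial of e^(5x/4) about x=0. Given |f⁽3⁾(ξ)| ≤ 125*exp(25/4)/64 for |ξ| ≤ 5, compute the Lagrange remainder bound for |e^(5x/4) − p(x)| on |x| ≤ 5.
15625*exp(25/4)/384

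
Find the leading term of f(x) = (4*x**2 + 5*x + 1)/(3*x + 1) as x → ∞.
4*x/3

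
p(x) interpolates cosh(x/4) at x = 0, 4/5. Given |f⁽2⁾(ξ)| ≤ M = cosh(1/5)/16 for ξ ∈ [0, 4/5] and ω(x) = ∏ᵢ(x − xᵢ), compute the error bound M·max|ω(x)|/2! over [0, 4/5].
cosh(1/5)/200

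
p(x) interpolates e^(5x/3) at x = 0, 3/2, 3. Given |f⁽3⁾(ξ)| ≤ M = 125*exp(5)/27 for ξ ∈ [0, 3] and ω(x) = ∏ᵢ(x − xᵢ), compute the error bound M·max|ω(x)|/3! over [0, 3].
125*sqrt(3)*exp(5)/216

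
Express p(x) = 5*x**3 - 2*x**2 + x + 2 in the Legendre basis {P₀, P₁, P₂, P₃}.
(4/3)P₀ + (4)P₁ + (-4/3)P₂ + (2)P₃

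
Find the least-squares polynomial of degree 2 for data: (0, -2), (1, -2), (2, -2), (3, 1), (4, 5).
-64/35 + (-101/70)x + (11/14)x²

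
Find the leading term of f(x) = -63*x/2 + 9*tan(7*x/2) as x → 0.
1029*x**3/8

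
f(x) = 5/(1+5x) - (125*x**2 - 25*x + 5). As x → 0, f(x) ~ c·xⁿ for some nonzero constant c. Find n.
3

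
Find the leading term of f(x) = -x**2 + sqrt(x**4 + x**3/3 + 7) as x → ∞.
x/6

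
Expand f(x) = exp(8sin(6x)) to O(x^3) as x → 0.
1 + 48*x + 1152*x**2 + O(x**3)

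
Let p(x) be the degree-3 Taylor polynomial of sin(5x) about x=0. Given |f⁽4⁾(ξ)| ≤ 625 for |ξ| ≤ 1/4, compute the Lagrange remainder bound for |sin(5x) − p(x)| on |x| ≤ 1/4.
625/6144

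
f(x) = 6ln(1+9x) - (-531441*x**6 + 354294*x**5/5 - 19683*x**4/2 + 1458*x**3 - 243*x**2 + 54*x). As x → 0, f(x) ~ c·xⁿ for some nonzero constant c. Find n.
7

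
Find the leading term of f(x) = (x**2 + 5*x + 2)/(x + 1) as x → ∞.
x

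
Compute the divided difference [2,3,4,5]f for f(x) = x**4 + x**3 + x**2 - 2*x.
15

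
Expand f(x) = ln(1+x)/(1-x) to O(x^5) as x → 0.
x + x**2/2 + 5*x**3/6 + 7*x**4/12 + O(x**5)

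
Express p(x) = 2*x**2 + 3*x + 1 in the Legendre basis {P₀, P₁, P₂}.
(5/3)P₀ + (3)P₁ + (4/3)P₂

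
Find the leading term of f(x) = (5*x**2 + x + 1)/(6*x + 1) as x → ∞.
5*x/6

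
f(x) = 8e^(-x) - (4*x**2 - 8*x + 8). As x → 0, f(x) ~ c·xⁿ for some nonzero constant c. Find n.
3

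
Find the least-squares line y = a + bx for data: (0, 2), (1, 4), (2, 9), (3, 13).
a = 13/10, b = 19/5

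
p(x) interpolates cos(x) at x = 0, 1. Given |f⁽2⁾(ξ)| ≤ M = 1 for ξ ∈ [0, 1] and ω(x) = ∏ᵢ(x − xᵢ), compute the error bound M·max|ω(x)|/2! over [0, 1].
1/8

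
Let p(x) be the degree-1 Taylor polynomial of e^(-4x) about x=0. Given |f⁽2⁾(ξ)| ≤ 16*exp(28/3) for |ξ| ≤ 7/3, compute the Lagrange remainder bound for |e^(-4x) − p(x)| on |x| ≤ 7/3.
392*exp(28/3)/9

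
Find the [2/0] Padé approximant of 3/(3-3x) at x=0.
x**2 + x + 1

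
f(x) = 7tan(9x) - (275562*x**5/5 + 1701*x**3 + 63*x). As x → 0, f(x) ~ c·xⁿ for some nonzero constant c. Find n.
7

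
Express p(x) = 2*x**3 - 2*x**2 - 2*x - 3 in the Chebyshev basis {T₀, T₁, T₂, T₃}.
(-4)T₀ + (-1/2)T₁ - T₂ + (1/2)T₃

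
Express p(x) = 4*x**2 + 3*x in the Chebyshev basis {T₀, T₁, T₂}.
(2)T₀ + (3)T₁ + (2)T₂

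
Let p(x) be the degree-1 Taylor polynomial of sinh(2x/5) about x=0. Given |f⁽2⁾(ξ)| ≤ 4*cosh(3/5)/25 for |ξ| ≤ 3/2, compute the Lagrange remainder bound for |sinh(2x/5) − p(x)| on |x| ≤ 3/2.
9*cosh(3/5)/50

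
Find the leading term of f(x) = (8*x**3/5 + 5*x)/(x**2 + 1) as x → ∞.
8*x/5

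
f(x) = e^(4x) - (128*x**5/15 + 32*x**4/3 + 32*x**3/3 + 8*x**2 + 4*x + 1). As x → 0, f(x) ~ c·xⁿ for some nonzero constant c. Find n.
6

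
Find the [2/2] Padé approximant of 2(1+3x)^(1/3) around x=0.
(14*x**2/3 + 7*x + 2)/(5*x**2/6 + 5*x/2 + 1)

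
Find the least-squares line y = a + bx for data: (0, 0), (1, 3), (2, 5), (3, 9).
a = -1/10, b = 29/10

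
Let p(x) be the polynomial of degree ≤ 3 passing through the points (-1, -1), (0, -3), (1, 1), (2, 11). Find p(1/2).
-7/4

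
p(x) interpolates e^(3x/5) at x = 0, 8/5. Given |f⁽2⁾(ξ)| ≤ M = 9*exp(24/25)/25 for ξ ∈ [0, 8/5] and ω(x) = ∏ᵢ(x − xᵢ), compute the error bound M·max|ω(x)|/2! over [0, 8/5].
72*exp(24/25)/625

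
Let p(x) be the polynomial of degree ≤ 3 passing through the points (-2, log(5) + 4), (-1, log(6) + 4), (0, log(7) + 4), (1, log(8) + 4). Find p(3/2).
log(384*2**(7/8)*3**(5/16)*5**(11/16)*7**(13/16)/1715) + 4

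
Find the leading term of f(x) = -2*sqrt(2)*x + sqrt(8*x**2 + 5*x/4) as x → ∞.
5*sqrt(2)/32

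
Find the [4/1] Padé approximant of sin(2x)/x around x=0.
4*x**4/15 - 4*x**2/3 + 2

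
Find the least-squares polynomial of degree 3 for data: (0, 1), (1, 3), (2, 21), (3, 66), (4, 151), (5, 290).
8/9 + (-148/189)x + (281/252)x² + (229/108)x³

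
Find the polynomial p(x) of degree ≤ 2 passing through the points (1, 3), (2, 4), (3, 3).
-x**2 + 4*x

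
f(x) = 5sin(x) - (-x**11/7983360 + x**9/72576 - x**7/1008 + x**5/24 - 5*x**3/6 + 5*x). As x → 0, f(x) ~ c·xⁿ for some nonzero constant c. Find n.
13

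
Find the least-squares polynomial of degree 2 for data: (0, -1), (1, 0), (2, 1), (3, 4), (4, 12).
-18/35 + (-11/7)x + (8/7)x²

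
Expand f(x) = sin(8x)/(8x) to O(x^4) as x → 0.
1 - 32*x**2/3 + O(x**4)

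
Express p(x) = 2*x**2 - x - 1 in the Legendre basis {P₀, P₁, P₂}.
(-1/3)P₀ - P₁ + (4/3)P₂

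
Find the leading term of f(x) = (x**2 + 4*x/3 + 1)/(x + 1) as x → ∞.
x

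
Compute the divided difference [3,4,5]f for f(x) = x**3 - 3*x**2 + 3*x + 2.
9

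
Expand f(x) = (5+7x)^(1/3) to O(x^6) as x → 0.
5**(1/3) + 7*5**(1/3)*x/15 - 49*5**(1/3)*x**2/225 + 343*5**(1/3)*x**3/2025 - 4802*5**(1/3)*x**4/30375 + 369754*5**(1/3)*x**5/2278125 + O(x**6)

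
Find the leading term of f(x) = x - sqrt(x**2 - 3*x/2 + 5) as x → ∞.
3/4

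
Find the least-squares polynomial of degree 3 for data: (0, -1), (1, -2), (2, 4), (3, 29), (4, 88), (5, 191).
-121/126 + (-35/108)x + (-731/252)x² + (115/54)x³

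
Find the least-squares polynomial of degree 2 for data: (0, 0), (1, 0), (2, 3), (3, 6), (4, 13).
(-4/5)x + x²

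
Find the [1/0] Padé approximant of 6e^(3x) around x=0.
18*x + 6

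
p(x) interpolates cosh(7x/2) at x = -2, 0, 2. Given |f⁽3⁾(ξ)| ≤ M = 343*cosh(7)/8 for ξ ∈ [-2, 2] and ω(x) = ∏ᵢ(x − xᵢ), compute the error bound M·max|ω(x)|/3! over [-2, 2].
343*sqrt(3)*cosh(7)/27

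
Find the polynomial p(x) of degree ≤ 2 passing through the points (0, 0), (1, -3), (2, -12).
-3*x**2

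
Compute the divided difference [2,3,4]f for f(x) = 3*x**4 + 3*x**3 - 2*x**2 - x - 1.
190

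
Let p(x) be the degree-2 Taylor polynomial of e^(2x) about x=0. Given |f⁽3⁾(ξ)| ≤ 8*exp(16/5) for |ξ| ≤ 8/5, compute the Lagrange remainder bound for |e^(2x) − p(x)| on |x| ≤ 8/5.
2048*exp(16/5)/375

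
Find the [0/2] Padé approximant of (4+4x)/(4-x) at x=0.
1/(5*x**2/4 - 5*x/4 + 1)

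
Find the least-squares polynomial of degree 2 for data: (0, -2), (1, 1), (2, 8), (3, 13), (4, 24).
-2 + (12/5)x + x²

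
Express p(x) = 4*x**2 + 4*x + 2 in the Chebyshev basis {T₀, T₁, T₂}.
(4)T₀ + (4)T₁ + (2)T₂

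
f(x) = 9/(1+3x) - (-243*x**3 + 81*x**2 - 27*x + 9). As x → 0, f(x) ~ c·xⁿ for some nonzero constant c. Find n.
4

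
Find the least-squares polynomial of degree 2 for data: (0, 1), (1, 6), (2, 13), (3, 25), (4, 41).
44/35 + (153/70)x + (27/14)x²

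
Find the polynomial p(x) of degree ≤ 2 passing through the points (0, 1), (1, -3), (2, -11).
-2*x**2 - 2*x + 1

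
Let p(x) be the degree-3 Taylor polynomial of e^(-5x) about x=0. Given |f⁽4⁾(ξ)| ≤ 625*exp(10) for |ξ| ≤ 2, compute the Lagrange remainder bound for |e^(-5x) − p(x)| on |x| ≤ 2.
1250*exp(10)/3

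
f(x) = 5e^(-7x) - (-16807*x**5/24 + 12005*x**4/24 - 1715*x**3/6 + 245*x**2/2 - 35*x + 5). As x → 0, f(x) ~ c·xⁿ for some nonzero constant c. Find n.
6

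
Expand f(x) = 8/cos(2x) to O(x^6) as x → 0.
8 + 16*x**2 + 80*x**4/3 + O(x**6)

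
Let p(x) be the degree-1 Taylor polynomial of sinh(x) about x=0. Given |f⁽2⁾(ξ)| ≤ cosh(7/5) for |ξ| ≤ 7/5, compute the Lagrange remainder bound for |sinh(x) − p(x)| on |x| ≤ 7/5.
49*cosh(7/5)/50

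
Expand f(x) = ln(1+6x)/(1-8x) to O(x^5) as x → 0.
6*x + 30*x**2 + 312*x**3 + 2172*x**4 + O(x**5)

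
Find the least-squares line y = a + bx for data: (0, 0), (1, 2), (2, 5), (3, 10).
a = -7/10, b = 33/10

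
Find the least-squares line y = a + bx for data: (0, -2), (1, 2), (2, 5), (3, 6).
a = -13/10, b = 27/10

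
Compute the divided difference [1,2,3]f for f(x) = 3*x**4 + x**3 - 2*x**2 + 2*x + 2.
79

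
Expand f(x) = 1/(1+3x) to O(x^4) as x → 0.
1 - 3*x + 9*x**2 - 27*x**3 + O(x**4)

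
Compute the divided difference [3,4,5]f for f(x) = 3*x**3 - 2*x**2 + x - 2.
34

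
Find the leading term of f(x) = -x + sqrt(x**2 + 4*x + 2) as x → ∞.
2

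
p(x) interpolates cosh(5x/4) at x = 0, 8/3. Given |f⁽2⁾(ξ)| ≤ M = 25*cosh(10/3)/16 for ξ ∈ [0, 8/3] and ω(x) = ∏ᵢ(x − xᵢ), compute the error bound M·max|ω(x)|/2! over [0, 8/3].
25*cosh(10/3)/18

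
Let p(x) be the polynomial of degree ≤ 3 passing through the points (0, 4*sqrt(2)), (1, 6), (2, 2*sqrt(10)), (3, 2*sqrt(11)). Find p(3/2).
-sqrt(11)/8 - sqrt(2)/4 + 27/8 + 9*sqrt(10)/8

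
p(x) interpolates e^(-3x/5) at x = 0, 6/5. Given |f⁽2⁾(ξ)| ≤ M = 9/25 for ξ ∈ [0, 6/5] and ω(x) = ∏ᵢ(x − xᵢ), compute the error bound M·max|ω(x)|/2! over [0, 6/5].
81/1250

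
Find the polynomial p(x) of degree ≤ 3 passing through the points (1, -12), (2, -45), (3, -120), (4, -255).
-3*x**3 - 3*x**2 - 3*x - 3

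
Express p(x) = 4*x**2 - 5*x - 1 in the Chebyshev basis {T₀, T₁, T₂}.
T₀ + (-5)T₁ + (2)T₂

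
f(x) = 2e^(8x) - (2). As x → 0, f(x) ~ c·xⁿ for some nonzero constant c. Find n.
1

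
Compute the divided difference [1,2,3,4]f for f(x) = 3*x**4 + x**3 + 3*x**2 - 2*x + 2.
31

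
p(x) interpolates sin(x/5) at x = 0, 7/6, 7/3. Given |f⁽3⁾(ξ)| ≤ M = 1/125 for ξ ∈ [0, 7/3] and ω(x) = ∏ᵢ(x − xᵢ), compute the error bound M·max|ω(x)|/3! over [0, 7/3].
343*sqrt(3)/729000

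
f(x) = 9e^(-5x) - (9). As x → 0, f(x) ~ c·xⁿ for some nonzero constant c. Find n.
1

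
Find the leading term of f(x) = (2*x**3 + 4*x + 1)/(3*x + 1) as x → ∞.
2*x**2/3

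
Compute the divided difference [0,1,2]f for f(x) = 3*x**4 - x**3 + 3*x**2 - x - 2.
21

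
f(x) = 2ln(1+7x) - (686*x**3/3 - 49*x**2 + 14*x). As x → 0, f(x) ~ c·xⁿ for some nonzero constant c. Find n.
4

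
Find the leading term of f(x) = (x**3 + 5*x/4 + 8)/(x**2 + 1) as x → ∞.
x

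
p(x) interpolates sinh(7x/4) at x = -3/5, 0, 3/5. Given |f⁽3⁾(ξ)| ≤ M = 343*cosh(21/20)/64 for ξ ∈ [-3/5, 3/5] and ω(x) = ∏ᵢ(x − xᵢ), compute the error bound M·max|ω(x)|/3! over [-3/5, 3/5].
343*sqrt(3)*cosh(21/20)/8000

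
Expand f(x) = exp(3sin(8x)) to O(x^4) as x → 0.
1 + 24*x + 288*x**2 + 2048*x**3 + O(x**4)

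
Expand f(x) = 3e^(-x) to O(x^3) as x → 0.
3 - 3*x + 3*x**2/2 + O(x**3)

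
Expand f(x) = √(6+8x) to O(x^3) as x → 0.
sqrt(6) + 2*sqrt(6)*x/3 - 2*sqrt(6)*x**2/9 + O(x**3)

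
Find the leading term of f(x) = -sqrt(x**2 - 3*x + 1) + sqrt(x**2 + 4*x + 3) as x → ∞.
7/2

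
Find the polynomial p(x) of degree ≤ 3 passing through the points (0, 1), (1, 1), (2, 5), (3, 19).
x**3 - x**2 + 1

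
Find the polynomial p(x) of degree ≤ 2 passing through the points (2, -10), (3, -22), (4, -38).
-2*x**2 - 2*x + 2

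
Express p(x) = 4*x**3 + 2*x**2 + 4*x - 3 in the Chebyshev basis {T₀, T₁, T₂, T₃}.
(-2)T₀ + (7)T₁ + T₂ + T₃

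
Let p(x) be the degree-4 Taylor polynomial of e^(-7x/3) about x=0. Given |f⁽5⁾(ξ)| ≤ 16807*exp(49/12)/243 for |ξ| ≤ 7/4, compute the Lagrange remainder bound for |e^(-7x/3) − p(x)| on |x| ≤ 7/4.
282475249*exp(49/12)/29859840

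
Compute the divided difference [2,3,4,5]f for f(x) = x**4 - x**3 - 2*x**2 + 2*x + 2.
13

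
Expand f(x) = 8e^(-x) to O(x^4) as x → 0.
8 - 8*x + 4*x**2 - 4*x**3/3 + O(x**4)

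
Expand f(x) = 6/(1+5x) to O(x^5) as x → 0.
6 - 30*x + 150*x**2 - 750*x**3 + 3750*x**4 + O(x**5)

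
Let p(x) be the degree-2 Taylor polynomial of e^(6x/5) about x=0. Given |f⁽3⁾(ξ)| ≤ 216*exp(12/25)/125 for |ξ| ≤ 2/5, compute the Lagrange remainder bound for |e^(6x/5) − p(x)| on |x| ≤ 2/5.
288*exp(12/25)/15625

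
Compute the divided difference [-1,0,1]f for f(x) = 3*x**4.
3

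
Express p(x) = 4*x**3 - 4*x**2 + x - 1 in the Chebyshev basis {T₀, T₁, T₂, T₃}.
(-3)T₀ + (4)T₁ + (-2)T₂ + T₃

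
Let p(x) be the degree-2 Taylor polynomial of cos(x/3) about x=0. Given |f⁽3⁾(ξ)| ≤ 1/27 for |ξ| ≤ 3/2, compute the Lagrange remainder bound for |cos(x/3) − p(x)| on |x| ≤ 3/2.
1/48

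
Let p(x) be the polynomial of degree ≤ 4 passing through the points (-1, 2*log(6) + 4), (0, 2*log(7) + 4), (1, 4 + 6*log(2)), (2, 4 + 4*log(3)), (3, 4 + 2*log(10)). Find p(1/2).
4 + log(16*2**(3/16)*3**(19/64)*5**(3/64)*7**(15/16)/3)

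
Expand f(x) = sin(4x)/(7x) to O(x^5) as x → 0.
4/7 - 32*x**2/21 + 128*x**4/105 + O(x**5)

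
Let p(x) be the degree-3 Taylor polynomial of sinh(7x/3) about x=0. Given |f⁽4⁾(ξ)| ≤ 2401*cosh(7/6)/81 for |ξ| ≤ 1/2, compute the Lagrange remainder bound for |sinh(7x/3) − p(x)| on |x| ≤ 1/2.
2401*cosh(7/6)/31104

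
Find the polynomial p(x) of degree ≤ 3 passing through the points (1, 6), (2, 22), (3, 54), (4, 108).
x**3 + 2*x**2 + 3*x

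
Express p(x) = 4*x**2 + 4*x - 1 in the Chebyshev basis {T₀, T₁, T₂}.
T₀ + (4)T₁ + (2)T₂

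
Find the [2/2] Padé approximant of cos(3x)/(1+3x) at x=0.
(-21*x**2/4 + x/2 + 1)/(3*x**2/4 + 7*x/2 + 1)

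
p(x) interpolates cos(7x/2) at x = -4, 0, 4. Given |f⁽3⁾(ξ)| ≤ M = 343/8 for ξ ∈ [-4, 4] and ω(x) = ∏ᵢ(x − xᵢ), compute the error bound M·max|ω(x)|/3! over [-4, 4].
2744*sqrt(3)/27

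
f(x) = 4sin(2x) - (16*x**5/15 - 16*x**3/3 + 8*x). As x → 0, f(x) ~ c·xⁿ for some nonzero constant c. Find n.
7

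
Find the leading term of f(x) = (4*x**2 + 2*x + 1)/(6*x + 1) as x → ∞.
2*x/3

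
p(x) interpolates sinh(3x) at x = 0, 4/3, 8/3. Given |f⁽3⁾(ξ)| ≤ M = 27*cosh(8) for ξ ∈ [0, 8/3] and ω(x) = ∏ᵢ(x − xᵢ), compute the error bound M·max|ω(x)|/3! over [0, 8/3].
64*sqrt(3)*cosh(8)/27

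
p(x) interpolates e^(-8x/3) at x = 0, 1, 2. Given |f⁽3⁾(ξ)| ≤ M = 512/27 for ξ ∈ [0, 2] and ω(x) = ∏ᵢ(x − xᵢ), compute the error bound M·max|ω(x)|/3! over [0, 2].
512*sqrt(3)/729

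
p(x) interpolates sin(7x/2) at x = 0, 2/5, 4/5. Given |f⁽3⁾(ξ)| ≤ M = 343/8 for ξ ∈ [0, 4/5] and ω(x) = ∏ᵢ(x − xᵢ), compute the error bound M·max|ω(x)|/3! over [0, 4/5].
343*sqrt(3)/3375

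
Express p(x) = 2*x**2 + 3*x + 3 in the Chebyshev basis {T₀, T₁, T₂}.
(4)T₀ + (3)T₁ + T₂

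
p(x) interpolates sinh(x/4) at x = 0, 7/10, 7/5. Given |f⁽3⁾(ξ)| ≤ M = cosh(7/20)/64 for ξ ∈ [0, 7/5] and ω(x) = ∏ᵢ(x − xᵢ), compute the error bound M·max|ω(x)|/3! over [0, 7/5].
343*sqrt(3)*cosh(7/20)/1728000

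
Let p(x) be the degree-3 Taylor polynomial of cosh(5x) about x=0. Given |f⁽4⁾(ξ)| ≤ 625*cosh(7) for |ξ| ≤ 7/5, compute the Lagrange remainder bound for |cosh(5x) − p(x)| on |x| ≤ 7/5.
2401*cosh(7)/24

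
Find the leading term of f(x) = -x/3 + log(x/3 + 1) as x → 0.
-x**2/18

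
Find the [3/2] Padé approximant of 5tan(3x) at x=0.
(-9*x**3 + 15*x)/(1 - 18*x**2/5)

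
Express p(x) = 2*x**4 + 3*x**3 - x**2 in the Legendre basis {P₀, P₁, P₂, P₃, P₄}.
(1/15)P₀ + (9/5)P₁ + (10/21)P₂ + (6/5)P₃ + (16/35)P₄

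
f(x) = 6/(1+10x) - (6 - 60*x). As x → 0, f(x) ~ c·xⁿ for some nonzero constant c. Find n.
2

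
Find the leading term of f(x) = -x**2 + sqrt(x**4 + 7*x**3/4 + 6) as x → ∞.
7*x/8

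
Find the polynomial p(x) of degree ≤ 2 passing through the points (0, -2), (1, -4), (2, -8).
-x**2 - x - 2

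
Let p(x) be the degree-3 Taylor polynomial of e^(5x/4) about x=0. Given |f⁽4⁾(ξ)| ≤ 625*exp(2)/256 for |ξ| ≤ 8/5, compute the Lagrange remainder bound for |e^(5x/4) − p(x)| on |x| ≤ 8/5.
2*exp(2)/3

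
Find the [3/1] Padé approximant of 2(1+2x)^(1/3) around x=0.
(-16*x**3/81 + 8*x**2/9 + 4*x + 2)/(4*x/3 + 1)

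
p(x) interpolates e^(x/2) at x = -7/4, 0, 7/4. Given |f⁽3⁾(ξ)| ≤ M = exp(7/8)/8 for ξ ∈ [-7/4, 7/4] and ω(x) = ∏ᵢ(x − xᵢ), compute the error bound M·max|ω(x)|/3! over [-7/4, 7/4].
343*sqrt(3)*exp(7/8)/13824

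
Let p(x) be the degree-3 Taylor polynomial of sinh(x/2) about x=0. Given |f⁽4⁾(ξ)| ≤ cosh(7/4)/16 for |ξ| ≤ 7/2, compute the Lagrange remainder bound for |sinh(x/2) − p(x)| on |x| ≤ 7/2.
2401*cosh(7/4)/6144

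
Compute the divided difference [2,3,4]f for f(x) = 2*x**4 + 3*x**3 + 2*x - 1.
137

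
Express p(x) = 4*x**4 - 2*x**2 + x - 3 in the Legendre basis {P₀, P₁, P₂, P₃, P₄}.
(-43/15)P₀ + P₁ + (20/21)P₂ + (32/35)P₄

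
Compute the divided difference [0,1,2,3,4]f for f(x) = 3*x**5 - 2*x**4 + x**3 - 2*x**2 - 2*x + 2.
28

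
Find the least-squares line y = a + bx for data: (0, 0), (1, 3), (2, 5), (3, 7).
a = 3/10, b = 23/10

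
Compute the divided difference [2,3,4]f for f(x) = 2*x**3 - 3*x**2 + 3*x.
15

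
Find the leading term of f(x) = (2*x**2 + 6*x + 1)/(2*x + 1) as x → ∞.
x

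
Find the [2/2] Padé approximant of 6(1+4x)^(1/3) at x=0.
(224*x**2/9 + 28*x + 6)/(40*x**2/27 + 10*x/3 + 1)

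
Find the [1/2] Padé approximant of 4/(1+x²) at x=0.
4/(x**2 + 1)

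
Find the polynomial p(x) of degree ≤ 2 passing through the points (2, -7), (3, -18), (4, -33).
-2*x**2 - x + 3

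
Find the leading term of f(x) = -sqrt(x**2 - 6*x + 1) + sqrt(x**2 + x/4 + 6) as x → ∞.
25/8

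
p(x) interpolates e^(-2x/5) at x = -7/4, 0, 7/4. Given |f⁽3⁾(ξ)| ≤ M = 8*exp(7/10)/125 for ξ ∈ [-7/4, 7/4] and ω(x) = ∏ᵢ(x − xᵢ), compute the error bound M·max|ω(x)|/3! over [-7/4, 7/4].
343*sqrt(3)*exp(7/10)/27000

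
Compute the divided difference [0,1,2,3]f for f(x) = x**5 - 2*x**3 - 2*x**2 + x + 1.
23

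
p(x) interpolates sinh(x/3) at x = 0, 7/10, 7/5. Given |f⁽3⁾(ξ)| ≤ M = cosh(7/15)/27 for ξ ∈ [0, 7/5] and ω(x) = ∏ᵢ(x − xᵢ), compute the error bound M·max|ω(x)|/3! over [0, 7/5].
343*sqrt(3)*cosh(7/15)/729000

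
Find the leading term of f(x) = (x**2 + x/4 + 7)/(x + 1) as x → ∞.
x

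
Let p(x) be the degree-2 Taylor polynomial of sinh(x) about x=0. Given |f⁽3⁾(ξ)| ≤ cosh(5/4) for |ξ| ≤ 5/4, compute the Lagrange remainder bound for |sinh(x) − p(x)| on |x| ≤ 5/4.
125*cosh(5/4)/384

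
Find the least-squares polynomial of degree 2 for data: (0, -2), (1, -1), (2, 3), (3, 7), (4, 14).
-73/35 + (4/7)x + (6/7)x²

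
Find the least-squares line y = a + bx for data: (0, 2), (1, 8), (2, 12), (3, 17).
a = 12/5, b = 49/10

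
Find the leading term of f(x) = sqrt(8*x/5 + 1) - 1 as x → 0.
4*x/5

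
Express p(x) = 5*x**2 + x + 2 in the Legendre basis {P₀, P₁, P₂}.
(11/3)P₀ + P₁ + (10/3)P₂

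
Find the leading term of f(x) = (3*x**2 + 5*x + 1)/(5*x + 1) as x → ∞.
3*x/5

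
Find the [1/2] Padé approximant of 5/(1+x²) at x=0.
5/(x**2 + 1)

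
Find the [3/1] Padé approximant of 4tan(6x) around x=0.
288*x**3 + 24*x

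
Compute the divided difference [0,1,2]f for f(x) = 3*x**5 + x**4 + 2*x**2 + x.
54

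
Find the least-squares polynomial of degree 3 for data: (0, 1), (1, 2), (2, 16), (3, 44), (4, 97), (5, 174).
62/63 + (-82/27)x + (218/63)x² + (22/27)x³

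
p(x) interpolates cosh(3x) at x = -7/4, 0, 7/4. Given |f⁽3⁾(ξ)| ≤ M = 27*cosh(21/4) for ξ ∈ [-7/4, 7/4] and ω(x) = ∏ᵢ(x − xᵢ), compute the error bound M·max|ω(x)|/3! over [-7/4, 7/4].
343*sqrt(3)*cosh(21/4)/64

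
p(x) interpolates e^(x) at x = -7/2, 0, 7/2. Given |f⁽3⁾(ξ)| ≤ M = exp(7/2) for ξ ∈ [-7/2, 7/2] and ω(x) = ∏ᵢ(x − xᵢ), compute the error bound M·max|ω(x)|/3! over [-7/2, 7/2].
343*sqrt(3)*exp(7/2)/216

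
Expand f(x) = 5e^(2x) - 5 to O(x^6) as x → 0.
10*x + 10*x**2 + 20*x**3/3 + 10*x**4/3 + 4*x**5/3 + O(x**6)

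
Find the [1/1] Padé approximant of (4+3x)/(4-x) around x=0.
(3*x/4 + 1)/(1 - x/4)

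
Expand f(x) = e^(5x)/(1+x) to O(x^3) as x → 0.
1 + 4*x + 17*x**2/2 + O(x**3)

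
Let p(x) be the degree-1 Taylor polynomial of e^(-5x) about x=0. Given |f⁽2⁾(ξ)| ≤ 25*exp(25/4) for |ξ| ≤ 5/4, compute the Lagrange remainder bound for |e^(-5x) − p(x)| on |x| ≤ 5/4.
625*exp(25/4)/32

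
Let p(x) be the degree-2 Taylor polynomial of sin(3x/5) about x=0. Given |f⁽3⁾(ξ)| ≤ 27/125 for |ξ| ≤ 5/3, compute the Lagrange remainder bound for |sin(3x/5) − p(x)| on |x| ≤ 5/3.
1/6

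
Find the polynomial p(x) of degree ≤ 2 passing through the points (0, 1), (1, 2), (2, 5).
x**2 + 1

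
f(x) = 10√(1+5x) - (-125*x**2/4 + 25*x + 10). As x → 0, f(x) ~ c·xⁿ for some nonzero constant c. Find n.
3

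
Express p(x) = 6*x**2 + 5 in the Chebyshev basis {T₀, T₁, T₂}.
(8)T₀ + (3)T₂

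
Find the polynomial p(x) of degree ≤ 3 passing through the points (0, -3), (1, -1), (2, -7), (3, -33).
-2*x**3 + 2*x**2 + 2*x - 3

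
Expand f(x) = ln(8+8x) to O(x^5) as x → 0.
log(8) + x - x**2/2 + x**3/3 - x**4/4 + O(x**5)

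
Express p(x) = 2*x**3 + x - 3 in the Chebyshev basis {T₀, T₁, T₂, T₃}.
(-3)T₀ + (5/2)T₁ + (1/2)T₃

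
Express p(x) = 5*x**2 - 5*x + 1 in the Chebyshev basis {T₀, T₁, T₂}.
(7/2)T₀ + (-5)T₁ + (5/2)T₂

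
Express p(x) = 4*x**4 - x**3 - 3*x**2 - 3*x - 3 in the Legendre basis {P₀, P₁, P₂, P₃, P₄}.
(-16/5)P₀ + (-18/5)P₁ + (2/7)P₂ + (-2/5)P₃ + (32/35)P₄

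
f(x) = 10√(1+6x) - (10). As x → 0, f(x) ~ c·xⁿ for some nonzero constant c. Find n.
1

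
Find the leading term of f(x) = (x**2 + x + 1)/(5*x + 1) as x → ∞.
x/5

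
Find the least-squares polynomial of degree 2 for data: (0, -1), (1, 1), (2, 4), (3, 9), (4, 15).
-34/35 + (8/7)x + (5/7)x²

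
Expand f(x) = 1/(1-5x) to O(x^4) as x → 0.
1 + 5*x + 25*x**2 + 125*x**3 + O(x**4)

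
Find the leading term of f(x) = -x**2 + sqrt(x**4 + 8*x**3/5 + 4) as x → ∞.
4*x/5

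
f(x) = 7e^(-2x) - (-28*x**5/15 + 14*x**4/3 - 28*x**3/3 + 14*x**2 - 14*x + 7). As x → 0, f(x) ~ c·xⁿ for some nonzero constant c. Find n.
6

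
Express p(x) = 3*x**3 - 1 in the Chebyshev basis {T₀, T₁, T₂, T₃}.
-T₀ + (9/4)T₁ + (3/4)T₃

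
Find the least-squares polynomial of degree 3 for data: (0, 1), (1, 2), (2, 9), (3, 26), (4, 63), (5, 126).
8/9 + (631/378)x + (-85/63)x² + (65/54)x³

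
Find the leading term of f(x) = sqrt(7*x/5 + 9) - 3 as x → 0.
7*x/30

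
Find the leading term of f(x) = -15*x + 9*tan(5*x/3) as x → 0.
125*x**3/9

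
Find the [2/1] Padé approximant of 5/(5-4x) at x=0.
1/(1 - 4*x/5)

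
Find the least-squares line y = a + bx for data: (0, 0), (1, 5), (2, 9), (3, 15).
a = -1/10, b = 49/10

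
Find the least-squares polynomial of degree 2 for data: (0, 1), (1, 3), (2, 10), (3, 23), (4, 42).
39/35 + (-43/35)x + (20/7)x²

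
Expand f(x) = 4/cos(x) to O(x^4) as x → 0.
4 + 2*x**2 + O(x**4)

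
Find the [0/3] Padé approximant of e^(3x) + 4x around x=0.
1/(-569*x**3/2 + 89*x**2/2 - 7*x + 1)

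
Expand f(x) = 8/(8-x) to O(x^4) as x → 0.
1 + x/8 + x**2/64 + x**3/512 + O(x**4)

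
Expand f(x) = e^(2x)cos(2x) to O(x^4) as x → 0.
1 + 2*x - 8*x**3/3 + O(x**4)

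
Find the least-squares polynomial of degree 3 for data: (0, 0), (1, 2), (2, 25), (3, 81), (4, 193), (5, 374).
-5/42 + (-277/252)x + (37/42)x² + (103/36)x³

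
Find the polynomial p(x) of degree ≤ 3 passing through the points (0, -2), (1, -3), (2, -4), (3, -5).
-x - 2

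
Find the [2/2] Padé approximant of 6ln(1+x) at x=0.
3*x*(x + 2)/(x**2/6 + x + 1)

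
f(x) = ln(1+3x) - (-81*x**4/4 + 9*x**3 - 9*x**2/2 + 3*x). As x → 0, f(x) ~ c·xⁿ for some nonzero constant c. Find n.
5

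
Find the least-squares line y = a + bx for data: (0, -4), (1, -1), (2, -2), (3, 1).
a = -18/5, b = 7/5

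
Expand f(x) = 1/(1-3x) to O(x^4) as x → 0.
1 + 3*x + 9*x**2 + 27*x**3 + O(x**4)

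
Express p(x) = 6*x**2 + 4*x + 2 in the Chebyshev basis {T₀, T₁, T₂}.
(5)T₀ + (4)T₁ + (3)T₂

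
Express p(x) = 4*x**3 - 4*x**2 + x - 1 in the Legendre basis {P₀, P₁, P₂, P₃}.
(-7/3)P₀ + (17/5)P₁ + (-8/3)P₂ + (8/5)P₃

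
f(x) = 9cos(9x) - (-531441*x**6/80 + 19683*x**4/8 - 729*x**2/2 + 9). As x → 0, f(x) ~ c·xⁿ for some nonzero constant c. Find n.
8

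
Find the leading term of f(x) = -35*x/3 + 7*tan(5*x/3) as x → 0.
875*x**3/81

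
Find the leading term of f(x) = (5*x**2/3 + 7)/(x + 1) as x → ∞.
5*x/3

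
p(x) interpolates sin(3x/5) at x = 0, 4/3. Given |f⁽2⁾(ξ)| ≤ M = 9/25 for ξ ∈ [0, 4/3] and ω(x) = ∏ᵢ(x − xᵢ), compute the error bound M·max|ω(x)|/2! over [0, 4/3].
2/25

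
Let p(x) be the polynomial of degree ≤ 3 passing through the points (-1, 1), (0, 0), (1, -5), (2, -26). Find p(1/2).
-5/4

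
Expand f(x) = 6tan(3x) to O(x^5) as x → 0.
18*x + 54*x**3 + O(x**5)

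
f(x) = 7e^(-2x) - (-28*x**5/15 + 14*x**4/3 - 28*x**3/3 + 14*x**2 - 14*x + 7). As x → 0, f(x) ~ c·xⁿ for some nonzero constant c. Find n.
6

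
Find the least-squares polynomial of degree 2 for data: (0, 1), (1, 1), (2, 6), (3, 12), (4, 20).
22/35 + (3/70)x + (17/14)x²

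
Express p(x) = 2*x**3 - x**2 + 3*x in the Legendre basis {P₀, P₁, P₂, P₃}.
(-1/3)P₀ + (21/5)P₁ + (-2/3)P₂ + (4/5)P₃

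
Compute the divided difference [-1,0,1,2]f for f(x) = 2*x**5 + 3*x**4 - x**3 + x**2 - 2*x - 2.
15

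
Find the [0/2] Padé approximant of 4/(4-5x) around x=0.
1/(1 - 5*x/4)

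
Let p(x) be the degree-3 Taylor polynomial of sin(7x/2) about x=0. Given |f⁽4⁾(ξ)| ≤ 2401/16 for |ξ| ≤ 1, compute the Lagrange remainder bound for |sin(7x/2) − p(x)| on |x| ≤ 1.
2401/384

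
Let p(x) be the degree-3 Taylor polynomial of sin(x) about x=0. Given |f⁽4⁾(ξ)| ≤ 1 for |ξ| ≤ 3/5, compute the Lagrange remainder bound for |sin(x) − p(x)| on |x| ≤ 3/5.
27/5000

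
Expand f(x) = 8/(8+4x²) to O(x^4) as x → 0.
1 - x**2/2 + O(x**4)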